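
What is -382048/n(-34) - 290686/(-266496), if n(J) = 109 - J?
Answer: -50886347855/19054464 ≈ -2670.6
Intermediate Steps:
-382048/n(-34) - 290686/(-266496) = -382048/(109 - 1*(-34)) - 290686/(-266496) = -382048/(109 + 34) - 290686*(-1/266496) = -382048/143 + 145343/133248 = -50886347855/19054464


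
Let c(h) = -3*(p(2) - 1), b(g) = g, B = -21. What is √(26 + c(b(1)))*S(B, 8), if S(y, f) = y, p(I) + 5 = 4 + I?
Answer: -21*√26 ≈ -107.08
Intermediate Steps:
p(I) = -1 + I (p(I) = -5 + (4 + I) = -1 + I)
c(h) = 0 (c(h) = -3*((-1 + 2) - 1) = -3*(1 - 1) = -3*0 = 0)
√(26 + c(b(1)))*S(B, 8) = √(26 + 0)*(-21) = √26*(-21) = -21*√26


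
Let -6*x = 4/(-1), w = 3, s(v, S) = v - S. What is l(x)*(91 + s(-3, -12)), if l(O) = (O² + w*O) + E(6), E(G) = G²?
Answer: 34600/9 ≈ 3844.4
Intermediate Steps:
x = ⅔ (x = -2/(3*(-1)) = -2*(-1)/3 = -⅙*(-4) = ⅔ ≈ 0.66667)
l(O) = 36 + O² + 3*O (l(O) = (O² + 3*O) + 6² = (O² + 3*O) + 36 = 36 + O² + 3*O)
l(x)*(91 + s(-3, -12)) = (36 + (⅔)² + 3*(⅔))*(91 + (-3 - 1*(-12))) = (36 + 4/9 + 2)*(91 + (-3 + 12)) = 346*(91 + 9)/9 = (346/9)*100 = 34600/9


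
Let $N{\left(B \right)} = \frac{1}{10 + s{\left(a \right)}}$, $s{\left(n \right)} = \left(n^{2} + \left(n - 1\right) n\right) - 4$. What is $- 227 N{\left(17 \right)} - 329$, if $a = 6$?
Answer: $- \frac{23915}{72} \approx -332.15$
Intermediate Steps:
$s{\left(n \right)} = -4 + n^{2} + n \left(-1 + n\right)$ ($s{\left(n \right)} = \left(n^{2} + \left(-1 + n\right) n\right) - 4 = \left(n^{2} + n \left(-1 + n\right)\right) - 4 = -4 + n^{2} + n \left(-1 + n\right)$)
$N{\left(B \right)} = \frac{1}{72}$ ($N{\left(B \right)} = \frac{1}{10 - \left(10 - 72\right)} = \frac{1}{10 - -62} = \frac{1}{10 + 62} = \frac{1}{72}$)
$- 227 N{\left(17 \right)} - 329 = \left(-227\right) \frac{1}{72} - 329 = - \frac{227}{72} - 329 = - \frac{23915}{72}$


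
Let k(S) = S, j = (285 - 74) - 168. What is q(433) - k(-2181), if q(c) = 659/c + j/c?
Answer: 945075/433 ≈ 2182.6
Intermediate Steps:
j = 43 (j = 211 - 168 = 43)
q(c) = 702/c (q(c) = 659/c + 43/c = 702/c)
q(433) - k(-2181) = 702/433 - 1*(-2181) = 702*(1/433) + 2181 = 702/433 + 2181 = 945075/433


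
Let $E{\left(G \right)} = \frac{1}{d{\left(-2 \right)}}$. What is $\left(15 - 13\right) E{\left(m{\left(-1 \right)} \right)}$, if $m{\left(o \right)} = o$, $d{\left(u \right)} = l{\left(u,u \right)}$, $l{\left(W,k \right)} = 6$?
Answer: $\frac{1}{3} \approx 0.33333$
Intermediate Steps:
$d{\left(u \right)} = 6$
$E{\left(G \right)} = \frac{1}{6}$
$\left(15 - 13\right) E{\left(m{\left(-1 \right)} \right)} = \left(15 - 13\right) \frac{1}{6} = 2 \cdot \frac{1}{6} = \frac{1}{3}$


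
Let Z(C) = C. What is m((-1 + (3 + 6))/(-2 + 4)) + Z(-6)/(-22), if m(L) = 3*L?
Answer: 135/11 ≈ 12.273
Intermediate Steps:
m((-1 + (3 + 6))/(-2 + 4)) + Z(-6)/(-22) = 3*((-1 + (3 + 6))/(-2 + 4)) - 6/(-22) = 3*((-1 + 9)/2) - 1/22*(-6) = 3*(8*(½)) + 3/11 = 3*4 + 3/11 = 12 + 3/11 = 135/11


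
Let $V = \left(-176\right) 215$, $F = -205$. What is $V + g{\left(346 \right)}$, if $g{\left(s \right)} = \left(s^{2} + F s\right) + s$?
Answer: $11292$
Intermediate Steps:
$V = -37840$
$g{\left(s \right)} = s^{2} - 204 s$ ($g{\left(s \right)} = \left(s^{2} - 205 s\right) + s = s^{2} - 204 s$)
$V + g{\left(346 \right)} = -37840 + 346 \left(-204 + 346\right) = -37840 + 346 \cdot 142 = -37840 + 49132 = 11292$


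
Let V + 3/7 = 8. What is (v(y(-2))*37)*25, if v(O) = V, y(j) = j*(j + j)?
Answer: 49025/7 ≈ 7003.6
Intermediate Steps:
y(j) = 2*j² (y(j) = j*(2*j) = 2*j²)
V = 53/7 (V = -3/7 + 8 = 53/7 ≈ 7.5714)
v(O) = 53/7
(v(y(-2))*37)*25 = ((53/7)*37)*25 = (1961/7)*25 = 49025/7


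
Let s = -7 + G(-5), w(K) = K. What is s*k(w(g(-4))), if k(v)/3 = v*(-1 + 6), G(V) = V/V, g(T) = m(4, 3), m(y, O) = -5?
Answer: 450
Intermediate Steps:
g(T) = -5
G(V) = 1
k(v) = 15*v (k(v) = 3*(v*(-1 + 6)) = 3*(v*5) = 3*(5*v) = 15*v)
s = -6 (s = -7 + 1 = -6)
s*k(w(g(-4))) = -90*(-5) = -6*(-75) = 450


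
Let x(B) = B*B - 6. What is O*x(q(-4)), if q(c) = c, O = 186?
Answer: 1860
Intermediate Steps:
x(B) = -6 + B**2 (x(B) = B**2 - 6 = -6 + B**2)
O*x(q(-4)) = 186*(-6 + (-4)**2) = 186*(-6 + 16) = 186*10 = 1860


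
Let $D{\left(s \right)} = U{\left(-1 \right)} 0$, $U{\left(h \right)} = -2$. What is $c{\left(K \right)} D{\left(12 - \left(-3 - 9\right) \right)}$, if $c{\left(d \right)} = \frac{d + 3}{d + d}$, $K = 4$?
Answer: $0$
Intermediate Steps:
$D{\left(s \right)} = 0$ ($D{\left(s \right)} = \left(-2\right) 0 = 0$)
$c{\left(d \right)} = \frac{3 + d}{2 d}$
$c{\left(K \right)} D{\left(12 - \left(-3 - 9\right) \right)} = \frac{3 + 4}{2 \cdot 4} \cdot 0 = \frac{1}{2} \cdot \frac{1}{4} \cdot 7 \cdot 0 = \frac{7}{8} \cdot 0 = 0$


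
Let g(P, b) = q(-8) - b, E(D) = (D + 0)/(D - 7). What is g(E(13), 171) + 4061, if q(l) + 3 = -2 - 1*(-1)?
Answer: 3886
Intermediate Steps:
E(D) = D/(-7 + D)
q(l) = -4 (q(l) = -3 + (-2 - 1*(-1)) = -3 + (-2 + 1) = -3 - 1 = -4)
g(P, b) = -4 - b
g(E(13), 171) + 4061 = (-4 - 1*171) + 4061 = (-4 - 171) + 4061 = -175 + 4061 = 3886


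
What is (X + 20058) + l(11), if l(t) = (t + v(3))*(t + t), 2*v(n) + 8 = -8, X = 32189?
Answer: 52313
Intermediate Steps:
v(n) = -8 (v(n) = -4 + (½)*(-8) = -4 - 4 = -8)
l(t) = 2*t*(-8 + t) (l(t) = (t - 8)*(t + t) = (-8 + t)*(2*t) = 2*t*(-8 + t))
(X + 20058) + l(11) = (32189 + 20058) + 2*11*(-8 + 11) = 52247 + 2*11*3 = 52247 + 66 = 52313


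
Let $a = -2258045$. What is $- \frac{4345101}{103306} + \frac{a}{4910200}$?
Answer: $- \frac{2156858452697}{50725312120} \approx -42.52$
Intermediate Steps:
$- \frac{4345101}{103306} + \frac{a}{4910200} = - \frac{4345101}{103306} - \frac{2258045}{4910200} = \left(-4345101\right) \frac{1}{103306} - \frac{451609}{982040} = - \frac{4345101}{103306} - \frac{451609}{982040} = - \frac{2156858452697}{50725312120}$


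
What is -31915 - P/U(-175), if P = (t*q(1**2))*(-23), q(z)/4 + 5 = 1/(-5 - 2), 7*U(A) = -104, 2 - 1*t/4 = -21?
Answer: -376807/13 ≈ -28985.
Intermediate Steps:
t = 92 (t = 8 - 4*(-21) = 8 + 84 = 92)
U(A) = -104/7 (U(A) = (1/7)*(-104) = -104/7)
q(z) = -144/7 (q(z) = -20 + 4/(-5 - 2) = -20 + 4/(-7) = -20 + 4*(-1/7) = -20 - 4/7 = -144/7)
P = 304704/7 (P = (92*(-144/7))*(-23) = -13248/7*(-23) = 304704/7 ≈ 43529.)
-31915 - P/U(-175) = -31915 - 304704/(7*(-104/7)) = -31915 - 304704*(-7)/(7*104) = -31915 - 1*(-38088/13) = -31915 + 38088/13 = -376807/13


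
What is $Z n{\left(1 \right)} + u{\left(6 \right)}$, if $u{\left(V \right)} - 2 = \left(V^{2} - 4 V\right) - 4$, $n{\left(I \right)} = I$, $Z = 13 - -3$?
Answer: $26$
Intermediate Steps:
$Z = 16$ ($Z = 13 + 3 = 16$)
$u{\left(V \right)} = -2 + V^{2} - 4 V$ ($u{\left(V \right)} = 2 - \left(4 - V^{2} + 4 V\right) = -2 + V^{2} - 4 V$)
$Z n{\left(1 \right)} + u{\left(6 \right)} = 16 \cdot 1 - \left(26 - 36\right) = 16 - -10 = 16 + 10 = 26$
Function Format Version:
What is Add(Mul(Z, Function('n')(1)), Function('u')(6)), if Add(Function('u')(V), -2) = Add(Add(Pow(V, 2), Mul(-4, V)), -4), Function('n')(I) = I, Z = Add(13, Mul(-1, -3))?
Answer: 26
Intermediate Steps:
Z = 16 (Z = Add(13, 3) = 16)
Function('u')(V) = Add(-2, Pow(V, 2), Mul(-4, V)) (Function('u')(V) = Add(2, Add(Add(Pow(V, 2), Mul(-4, V)), -4)) = Add(2, Add(-4, Pow(V, 2), Mul(-4, V))) = Add(-2, Pow(V, 2), Mul(-4, V)))
Add(Mul(Z, Function('n')(1)), Function('u')(6)) = Add(Mul(16, 1), Add(-2, Pow(6, 2), Mul(-4, 6))) = Add(16, Add(-2, 36, -24)) = Add(16, 10) = 26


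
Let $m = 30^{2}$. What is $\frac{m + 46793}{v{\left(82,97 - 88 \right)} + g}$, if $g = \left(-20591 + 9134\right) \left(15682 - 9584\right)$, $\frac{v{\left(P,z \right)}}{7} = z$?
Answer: $- \frac{47693}{69864723} \approx -0.00068265$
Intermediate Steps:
$v{\left(P,z \right)} = 7 z$
$g = -69864786$ ($g = \left(-11457\right) 6098 = -69864786$)
$m = 900$
$\frac{m + 46793}{v{\left(82,97 - 88 \right)} + g} = \frac{900 + 46793}{7 \left(97 - 88\right) - 69864786} = \frac{47693}{7 \left(97 - 88\right) - 69864786} = \frac{47693}{7 \cdot 9 - 69864786} = \frac{47693}{63 - 69864786} = \frac{47693}{-69864723} = 47693 \left(- \frac{1}{69864723}\right) = - \frac{47693}{69864723}$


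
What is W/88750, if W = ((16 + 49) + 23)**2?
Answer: 3872/44375 ≈ 0.087256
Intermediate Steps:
W = 7744 (W = (65 + 23)**2 = 88**2 = 7744)
W/88750 = 7744/88750 = 7744*(1/88750) = 3872/44375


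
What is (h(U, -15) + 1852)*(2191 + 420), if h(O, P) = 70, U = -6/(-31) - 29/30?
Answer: 5018342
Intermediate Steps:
U = -719/930 (U = -6*(-1/31) - 29*1/30 = 6/31 - 29/30 = -719/930 ≈ -0.77312)
(h(U, -15) + 1852)*(2191 + 420) = (70 + 1852)*(2191 + 420) = 1922*2611 = 5018342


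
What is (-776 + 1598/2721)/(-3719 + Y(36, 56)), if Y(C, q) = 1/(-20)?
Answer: 42197960/202390701 ≈ 0.20850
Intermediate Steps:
Y(C, q) = -1/20
(-776 + 1598/2721)/(-3719 + Y(36, 56)) = (-776 + 1598/2721)/(-3719 - 1/20) = (-776 + 1598*(1/2721))/(-74381/20) = (-776 + 1598/2721)*(-20/74381) = -2109898/2721*(-20/74381) = 42197960/202390701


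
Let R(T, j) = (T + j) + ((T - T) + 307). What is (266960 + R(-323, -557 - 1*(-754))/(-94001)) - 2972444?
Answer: -254318201665/94001 ≈ -2.7055e+6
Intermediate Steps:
R(T, j) = 307 + T + j (R(T, j) = (T + j) + (0 + 307) = (T + j) + 307 = 307 + T + j)
(266960 + R(-323, -557 - 1*(-754))/(-94001)) - 2972444 = (266960 + (307 - 323 + (-557 - 1*(-754)))/(-94001)) - 2972444 = (266960 + (307 - 323 + (-557 + 754))*(-1/94001)) - 2972444 = (266960 + (307 - 323 + 197)*(-1/94001)) - 2972444 = (266960 + 181*(-1/94001)) - 2972444 = (266960 - 181/94001) - 2972444 = 25094506779/94001 - 2972444 = -254318201665/94001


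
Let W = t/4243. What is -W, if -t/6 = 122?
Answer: 732/4243 ≈ 0.17252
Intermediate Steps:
t = -732 (t = -6*122 = -732)
W = -732/4243 ≈ -0.17252
-W = -1*(-732/4243) = 732/4243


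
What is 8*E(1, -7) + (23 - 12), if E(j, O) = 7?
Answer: 67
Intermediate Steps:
8*E(1, -7) + (23 - 12) = 8*7 + (23 - 12) = 56 + 11 = 67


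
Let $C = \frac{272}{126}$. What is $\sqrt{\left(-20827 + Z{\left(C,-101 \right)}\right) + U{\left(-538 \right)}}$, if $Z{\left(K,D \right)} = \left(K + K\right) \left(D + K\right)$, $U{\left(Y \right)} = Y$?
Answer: $\frac{i \sqrt{86491429}}{63} \approx 147.62 i$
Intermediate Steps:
$C = \frac{136}{63}$ ($C = 272 \cdot \frac{1}{126} = \frac{136}{63} \approx 2.1587$)
$Z{\left(K,D \right)} = 2 K \left(D + K\right)$
$\sqrt{\left(-20827 + Z{\left(C,-101 \right)}\right) + U{\left(-538 \right)}} = \sqrt{\left(-20827 + 2 \cdot \frac{136}{63} \left(-101 + \frac{136}{63}\right)\right) - 538} = \sqrt{\left(-20827 + 2 \cdot \frac{136}{63} \left(- \frac{6227}{63}\right)\right) - 538} = \sqrt{\left(-20827 - \frac{1693744}{3969}\right) - 538} = \sqrt{- \frac{84356107}{3969} - 538} = \sqrt{- \frac{86491429}{3969}} = \frac{i \sqrt{86491429}}{63}$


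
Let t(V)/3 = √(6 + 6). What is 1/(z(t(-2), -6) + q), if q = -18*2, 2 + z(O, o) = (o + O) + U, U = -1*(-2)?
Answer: -7/276 - √3/276 ≈ -0.031638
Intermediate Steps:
t(V) = 6*√3 (t(V) = 3*√(6 + 6) = 3*√12 = 3*(2*√3) = 6*√3)
U = 2
z(O, o) = O + o (z(O, o) = -2 + ((o + O) + 2) = -2 + ((O + o) + 2) = -2 + (2 + O + o) = O + o)
q = -36
1/(z(t(-2), -6) + q) = 1/((6*√3 - 6) - 36) = 1/((-6 + 6*√3) - 36) = 1/(-42 + 6*√3)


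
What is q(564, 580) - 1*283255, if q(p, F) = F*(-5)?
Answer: -286155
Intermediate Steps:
q(p, F) = -5*F
q(564, 580) - 1*283255 = -5*580 - 1*283255 = -2900 - 283255 = -286155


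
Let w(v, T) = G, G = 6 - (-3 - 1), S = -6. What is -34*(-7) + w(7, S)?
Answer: 248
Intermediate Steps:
G = 10 (G = 6 - 1*(-4) = 6 + 4 = 10)
w(v, T) = 10
-34*(-7) + w(7, S) = -34*(-7) + 10 = 238 + 10 = 248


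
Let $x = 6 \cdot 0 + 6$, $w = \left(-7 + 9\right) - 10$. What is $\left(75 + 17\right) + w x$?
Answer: $44$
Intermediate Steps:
$w = -8$ ($w = 2 - 10 = -8$)
$x = 6$ ($x = 0 + 6 = 6$)
$\left(75 + 17\right) + w x = \left(75 + 17\right) - 48 = 92 - 48 = 44$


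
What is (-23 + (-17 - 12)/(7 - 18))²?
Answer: 50176/121 ≈ 414.68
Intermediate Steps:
(-23 + (-17 - 12)/(7 - 18))² = (-23 - 29/(-11))² = (-23 - 29*(-1/11))² = (-23 + 29/11)² = (-224/11)² = 50176/121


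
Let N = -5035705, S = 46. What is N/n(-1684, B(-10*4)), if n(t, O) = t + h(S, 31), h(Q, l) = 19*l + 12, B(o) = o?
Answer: 5035705/1083 ≈ 4649.8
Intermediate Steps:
h(Q, l) = 12 + 19*l
n(t, O) = 601 + t (n(t, O) = t + (12 + 19*31) = t + (12 + 589) = t + 601 = 601 + t)
N/n(-1684, B(-10*4)) = -5035705/(601 - 1684) = -5035705/(-1083) = -5035705*(-1/1083) = 5035705/1083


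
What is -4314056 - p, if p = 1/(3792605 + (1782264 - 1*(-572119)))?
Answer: -26518450463329/6146988 ≈ -4.3141e+6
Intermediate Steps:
p = 1/6146988 (p = 1/(3792605 + (1782264 + 572119)) = 1/(3792605 + 2354383) = 1/6146988 ≈ 1.6268e-7)
-4314056 - p = -4314056 - 1*1/6146988 = -4314056 - 1/6146988 = -26518450463329/6146988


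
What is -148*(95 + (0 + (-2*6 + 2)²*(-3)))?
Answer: 30340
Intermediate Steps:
-148*(95 + (0 + (-2*6 + 2)²*(-3))) = -148*(95 + (0 + (-12 + 2)²*(-3))) = -148*(95 + (0 + (-10)²*(-3))) = -148*(95 + (0 + 100*(-3))) = -148*(95 + (0 - 300)) = -148*(95 - 300) = -148*(-205) = 30340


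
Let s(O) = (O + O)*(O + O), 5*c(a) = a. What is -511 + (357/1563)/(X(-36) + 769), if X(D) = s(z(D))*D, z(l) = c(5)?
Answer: -166394256/325625 ≈ -511.00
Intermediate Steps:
c(a) = a/5
z(l) = 1 (z(l) = (⅕)*5 = 1)
s(O) = 4*O² (s(O) = (2*O)*(2*O) = 4*O²)
X(D) = 4*D (X(D) = (4*1²)*D = (4*1)*D = 4*D)
-511 + (357/1563)/(X(-36) + 769) = -511 + (357/1563)/(4*(-36) + 769) = -511 + (357*(1/1563))/(-144 + 769) = -511 + (119/521)/625 = -511 + (119/521)*(1/625) = -511 + 119/325625 = -166394256/325625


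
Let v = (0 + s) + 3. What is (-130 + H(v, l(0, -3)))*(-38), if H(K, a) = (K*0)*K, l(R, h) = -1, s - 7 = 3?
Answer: 4940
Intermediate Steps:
s = 10 (s = 7 + 3 = 10)
v = 13 (v = (0 + 10) + 3 = 10 + 3 = 13)
H(K, a) = 0 (H(K, a) = 0*K = 0)
(-130 + H(v, l(0, -3)))*(-38) = (-130 + 0)*(-38) = -130*(-38) = 4940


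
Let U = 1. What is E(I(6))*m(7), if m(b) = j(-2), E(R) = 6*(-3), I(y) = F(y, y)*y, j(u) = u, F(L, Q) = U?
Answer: 36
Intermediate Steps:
F(L, Q) = 1
I(y) = y (I(y) = 1*y = y)
E(R) = -18
m(b) = -2
E(I(6))*m(7) = -18*(-2) = 36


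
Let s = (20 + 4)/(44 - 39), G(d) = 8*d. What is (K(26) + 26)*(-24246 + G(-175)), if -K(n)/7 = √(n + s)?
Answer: -666796 + 179522*√770/5 ≈ 3.2951e+5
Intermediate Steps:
s = 24/5 ≈ 4.8000
K(n) = -7*√(24/5 + n) (K(n) = -7*√(n + 24/5) = -7*√(24/5 + n))
(K(26) + 26)*(-24246 + G(-175)) = (-7*√(120 + 25*26)/5 + 26)*(-24246 + 8*(-175)) = (-7*√(120 + 650)/5 + 26)*(-24246 - 1400) = (-7*√770/5 + 26)*(-25646) = (26 - 7*√770/5)*(-25646) = -666796 + 179522*√770/5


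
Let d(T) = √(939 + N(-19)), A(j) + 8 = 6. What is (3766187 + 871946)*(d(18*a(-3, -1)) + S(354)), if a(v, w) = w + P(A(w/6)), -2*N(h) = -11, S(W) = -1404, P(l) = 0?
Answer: -6511938732 + 4638133*√3778/2 ≈ -6.3694e+9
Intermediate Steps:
A(j) = -2 (A(j) = -8 + 6 = -2)
N(h) = 11/2 (N(h) = -½*(-11) = 11/2)
a(v, w) = w (a(v, w) = w + 0 = w)
d(T) = √3778/2 (d(T) = √(939 + 11/2) = √(1889/2) = √3778/2)
(3766187 + 871946)*(d(18*a(-3, -1)) + S(354)) = (3766187 + 871946)*(√3778/2 - 1404) = 4638133*(-1404 + √3778/2) = -6511938732 + 4638133*√3778/2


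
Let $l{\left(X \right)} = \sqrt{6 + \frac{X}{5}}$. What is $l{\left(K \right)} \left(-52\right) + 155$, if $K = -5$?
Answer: $155 - 52 \sqrt{5} \approx 38.724$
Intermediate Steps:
$l{\left(X \right)} = \sqrt{6 + \frac{X}{5}}$ ($l{\left(X \right)} = \sqrt{6 + X \frac{1}{5}} = \sqrt{6 + \frac{X}{5}}$)
$l{\left(K \right)} \left(-52\right) + 155 = \frac{\sqrt{150 + 5 \left(-5\right)}}{5} \left(-52\right) + 155 = \frac{\sqrt{150 - 25}}{5} \left(-52\right) + 155 = \frac{\sqrt{125}}{5} \left(-52\right) + 155 = \frac{5 \sqrt{5}}{5} \left(-52\right) + 155 = \sqrt{5} \left(-52\right) + 155 = - 52 \sqrt{5} + 155 = 155 - 52 \sqrt{5}$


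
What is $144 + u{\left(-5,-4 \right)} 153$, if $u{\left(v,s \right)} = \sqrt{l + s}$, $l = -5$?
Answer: $144 + 459 i \approx 144.0 + 459.0 i$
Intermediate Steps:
$u{\left(v,s \right)} = \sqrt{-5 + s}$
$144 + u{\left(-5,-4 \right)} 153 = 144 + \sqrt{-5 - 4} \cdot 153 = 144 + \sqrt{-9} \cdot 153 = 144 + 3 i 153 = 144 + 459 i$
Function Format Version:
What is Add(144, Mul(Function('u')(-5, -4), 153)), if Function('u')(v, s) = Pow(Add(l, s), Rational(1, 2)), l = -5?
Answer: Add(144, Mul(459, I)) ≈ Add(144.00, Mul(459.00, I))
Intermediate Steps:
Function('u')(v, s) = Pow(Add(-5, s), Rational(1, 2))
Add(144, Mul(Function('u')(-5, -4), 153)) = Add(144, Mul(Pow(Add(-5, -4), Rational(1, 2)), 153)) = Add(144, Mul(Pow(-9, Rational(1, 2)), 153)) = Add(144, Mul(Mul(3, I), 153)) = Add(144, Mul(459, I))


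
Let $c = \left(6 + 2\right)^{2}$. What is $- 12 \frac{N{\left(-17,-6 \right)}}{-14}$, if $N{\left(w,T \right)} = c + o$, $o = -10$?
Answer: $\frac{324}{7} \approx 46.286$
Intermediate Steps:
$c = 64$ ($c = 8^{2} = 64$)
$N{\left(w,T \right)} = 54$ ($N{\left(w,T \right)} = 64 - 10 = 54$)
$- 12 \frac{N{\left(-17,-6 \right)}}{-14} = - 12 \frac{54}{-14} = - 12 \cdot 54 \left(- \frac{1}{14}\right) = \left(-12\right) \left(- \frac{27}{7}\right) = \frac{324}{7}$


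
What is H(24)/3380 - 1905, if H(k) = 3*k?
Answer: -1609707/845 ≈ -1905.0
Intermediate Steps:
H(24)/3380 - 1905 = (3*24)/3380 - 1905 = 72*(1/3380) - 1905 = 18/845 - 1905 = -1609707/845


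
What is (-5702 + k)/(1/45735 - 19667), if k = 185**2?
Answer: -1304499405/899470244 ≈ -1.4503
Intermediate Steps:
k = 34225
(-5702 + k)/(1/45735 - 19667) = (-5702 + 34225)/(1/45735 - 19667) = 28523/(1/45735 - 19667) = 28523/(-899470244/45735) = 28523*(-45735/899470244) = -1304499405/899470244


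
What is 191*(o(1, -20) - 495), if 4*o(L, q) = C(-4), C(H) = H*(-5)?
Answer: -93590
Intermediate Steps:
C(H) = -5*H
o(L, q) = 5 (o(L, q) = (-5*(-4))/4 = (¼)*20 = 5)
191*(o(1, -20) - 495) = 191*(5 - 495) = 191*(-490) = -93590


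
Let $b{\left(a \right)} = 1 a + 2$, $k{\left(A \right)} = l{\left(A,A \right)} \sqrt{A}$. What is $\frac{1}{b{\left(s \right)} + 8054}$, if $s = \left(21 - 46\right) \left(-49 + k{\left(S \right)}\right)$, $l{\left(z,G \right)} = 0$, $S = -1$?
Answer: $\frac{1}{9281} \approx 0.00010775$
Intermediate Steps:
$k{\left(A \right)} = 0$ ($k{\left(A \right)} = 0 \sqrt{A} = 0$)
$s = 1225$ ($s = \left(21 - 46\right) \left(-49 + 0\right) = \left(-25\right) \left(-49\right) = 1225$)
$b{\left(a \right)} = 2 + a$ ($b{\left(a \right)} = a + 2 = 2 + a$)
$\frac{1}{b{\left(s \right)} + 8054} = \frac{1}{\left(2 + 1225\right) + 8054} = \frac{1}{1227 + 8054} = \frac{1}{9281}$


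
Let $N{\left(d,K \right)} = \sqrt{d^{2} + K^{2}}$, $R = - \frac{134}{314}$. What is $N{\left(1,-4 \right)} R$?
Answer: $- \frac{67 \sqrt{17}}{157} \approx -1.7595$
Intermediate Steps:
$R = - \frac{67}{157}$ ($R = \left(-134\right) \frac{1}{314} = - \frac{67}{157} \approx -0.42675$)
$N{\left(d,K \right)} = \sqrt{K^{2} + d^{2}}$
$N{\left(1,-4 \right)} R = \sqrt{\left(-4\right)^{2} + 1^{2}} \left(- \frac{67}{157}\right) = \sqrt{16 + 1} \left(- \frac{67}{157}\right) = \sqrt{17} \left(- \frac{67}{157}\right) = - \frac{67 \sqrt{17}}{157}$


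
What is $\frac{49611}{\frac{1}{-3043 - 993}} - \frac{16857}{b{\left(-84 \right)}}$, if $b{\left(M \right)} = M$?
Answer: $- \frac{5606434269}{28} \approx -2.0023 \cdot 10^{8}$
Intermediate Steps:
$\frac{49611}{\frac{1}{-3043 - 993}} - \frac{16857}{b{\left(-84 \right)}} = \frac{49611}{\frac{1}{-3043 - 993}} - \frac{16857}{-84} = \frac{49611}{\frac{1}{-4036}} - - \frac{5619}{28} = \frac{49611}{- \frac{1}{4036}} + \frac{5619}{28} = 49611 \left(-4036\right) + \frac{5619}{28} = -200229996 + \frac{5619}{28} = - \frac{5606434269}{28}$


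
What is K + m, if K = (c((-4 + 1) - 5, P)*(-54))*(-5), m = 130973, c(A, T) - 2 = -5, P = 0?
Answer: 130163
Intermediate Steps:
c(A, T) = -3 (c(A, T) = 2 - 5 = -3)
K = -810 (K = -3*(-54)*(-5) = 162*(-5) = -810)
K + m = -810 + 130973 = 130163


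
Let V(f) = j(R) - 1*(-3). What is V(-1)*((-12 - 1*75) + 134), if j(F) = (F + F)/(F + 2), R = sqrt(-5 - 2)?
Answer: 2209/11 + 188*I*sqrt(7)/11 ≈ 200.82 + 45.218*I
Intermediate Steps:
R = I*sqrt(7) (R = sqrt(-7) = I*sqrt(7) ≈ 2.6458*I)
j(F) = 2*F/(2 + F) (j(F) = (2*F)/(2 + F) = 2*F/(2 + F))
V(f) = 3 + 2*I*sqrt(7)/(2 + I*sqrt(7)) (V(f) = 2*(I*sqrt(7))/(2 + I*sqrt(7)) - 1*(-3) = 2*I*sqrt(7)/(2 + I*sqrt(7)) + 3 = 3 + 2*I*sqrt(7)/(2 + I*sqrt(7)))
V(-1)*((-12 - 1*75) + 134) = (47/11 + 4*I*sqrt(7)/11)*((-12 - 1*75) + 134) = (47/11 + 4*I*sqrt(7)/11)*((-12 - 75) + 134) = (47/11 + 4*I*sqrt(7)/11)*(-87 + 134) = (47/11 + 4*I*sqrt(7)/11)*47 = 2209/11 + 188*I*sqrt(7)/11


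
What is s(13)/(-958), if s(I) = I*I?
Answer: -169/958 ≈ -0.17641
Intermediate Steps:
s(I) = I**2
s(13)/(-958) = 13**2/(-958) = 169*(-1/958) = -169/958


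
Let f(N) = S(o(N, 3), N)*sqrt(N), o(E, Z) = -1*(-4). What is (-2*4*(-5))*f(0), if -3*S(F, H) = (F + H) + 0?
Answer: 0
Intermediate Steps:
o(E, Z) = 4
S(F, H) = -F/3 - H/3 (S(F, H) = -((F + H) + 0)/3 = -(F + H)/3 = -F/3 - H/3)
f(N) = sqrt(N)*(-4/3 - N/3) (f(N) = (-1/3*4 - N/3)*sqrt(N) = (-4/3 - N/3)*sqrt(N) = sqrt(N)*(-4/3 - N/3))
(-2*4*(-5))*f(0) = (-2*4*(-5))*(sqrt(0)*(-4 - 1*0)/3) = (-8*(-5))*((1/3)*0*(-4 + 0)) = 40*((1/3)*0*(-4)) = 40*0 = 0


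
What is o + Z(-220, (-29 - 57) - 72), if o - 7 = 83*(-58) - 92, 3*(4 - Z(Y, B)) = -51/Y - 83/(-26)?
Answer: -42008893/8580 ≈ -4896.1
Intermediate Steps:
Z(Y, B) = 229/78 + 17/Y (Z(Y, B) = 4 - (-51/Y - 83/(-26))/3 = 4 - (-51/Y - 83*(-1/26))/3 = 4 - (-51/Y + 83/26)/3 = 4 - (83/26 - 51/Y)/3 = 4 + (-83/78 + 17/Y) = 229/78 + 17/Y)
o = -4899 (o = 7 + (83*(-58) - 92) = 7 + (-4814 - 92) = 7 - 4906 = -4899)
o + Z(-220, (-29 - 57) - 72) = -4899 + (229/78 + 17/(-220)) = -4899 + (229/78 + 17*(-1/220)) = -4899 + (229/78 - 17/220) = -4899 + 24527/8580 = -42008893/8580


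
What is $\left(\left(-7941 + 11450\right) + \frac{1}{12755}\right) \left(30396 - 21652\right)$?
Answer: $\frac{391357796224}{12755} \approx 3.0683 \cdot 10^{7}$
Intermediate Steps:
$\left(\left(-7941 + 11450\right) + \frac{1}{12755}\right) \left(30396 - 21652\right) = \left(3509 + \frac{1}{12755}\right) 8744 = \frac{44757296}{12755} \cdot 8744 = \frac{391357796224}{12755}$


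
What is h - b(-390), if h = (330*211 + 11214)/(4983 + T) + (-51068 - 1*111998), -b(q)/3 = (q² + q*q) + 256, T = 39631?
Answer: 16737027136/22307 ≈ 7.5030e+5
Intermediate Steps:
b(q) = -768 - 6*q² (b(q) = -3*((q² + q*q) + 256) = -3*((q² + q²) + 256) = -3*(2*q² + 256) = -3*(256 + 2*q²) = -768 - 6*q²)
h = -3637472840/22307 (h = (330*211 + 11214)/(4983 + 39631) + (-51068 - 1*111998) = (69630 + 11214)/44614 + (-51068 - 111998) = 80844*(1/44614) - 163066 = 40422/22307 - 163066 = -3637472840/22307 ≈ -1.6306e+5)
h - b(-390) = -3637472840/22307 - (-768 - 6*(-390)²) = -3637472840/22307 - (-768 - 6*152100) = -3637472840/22307 - (-768 - 912600) = -3637472840/22307 - 1*(-913368) = -3637472840/22307 + 913368 = 16737027136/22307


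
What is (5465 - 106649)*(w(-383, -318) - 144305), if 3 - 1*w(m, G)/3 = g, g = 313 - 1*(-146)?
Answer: 14739776832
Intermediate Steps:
g = 459 (g = 313 + 146 = 459)
w(m, G) = -1368 (w(m, G) = 9 - 3*459 = 9 - 1377 = -1368)
(5465 - 106649)*(w(-383, -318) - 144305) = (5465 - 106649)*(-1368 - 144305) = -101184*(-145673) = 14739776832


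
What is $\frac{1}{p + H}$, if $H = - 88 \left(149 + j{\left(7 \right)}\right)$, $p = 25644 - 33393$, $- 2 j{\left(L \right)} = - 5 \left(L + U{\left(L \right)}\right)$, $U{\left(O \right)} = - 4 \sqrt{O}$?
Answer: $- \frac{22401}{496384001} - \frac{880 \sqrt{7}}{496384001} \approx -4.9819 \cdot 10^{-5}$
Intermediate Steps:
$j{\left(L \right)} = - 10 \sqrt{L} + \frac{5 L}{2}$ ($j{\left(L \right)} = - \frac{\left(-5\right) \left(L - 4 \sqrt{L}\right)}{2} = - \frac{- 5 L + 20 \sqrt{L}}{2} = - 10 \sqrt{L} + \frac{5 L}{2}$)
$p = -7749$ ($p = 25644 - 33393 = -7749$)
$H = -14652 + 880 \sqrt{7}$ ($H = - 88 \left(149 + \left(- 10 \sqrt{7} + \frac{5}{2} \cdot 7\right)\right) = - 88 \left(149 + \left(- 10 \sqrt{7} + \frac{35}{2}\right)\right) = - 88 \left(149 + \left(\frac{35}{2} - 10 \sqrt{7}\right)\right) = - 88 \left(\frac{333}{2} - 10 \sqrt{7}\right) = -14652 + 880 \sqrt{7} \approx -12324.0$)
$\frac{1}{p + H} = \frac{1}{-7749 - \left(14652 - 880 \sqrt{7}\right)} = \frac{1}{-22401 + 880 \sqrt{7}}$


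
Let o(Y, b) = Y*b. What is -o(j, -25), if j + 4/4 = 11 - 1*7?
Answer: 75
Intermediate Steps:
j = 3 (j = -1 + (11 - 1*7) = -1 + (11 - 7) = -1 + 4 = 3)
-o(j, -25) = -3*(-25) = -1*(-75) = 75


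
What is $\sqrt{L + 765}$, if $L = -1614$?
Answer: $i \sqrt{849} \approx 29.138 i$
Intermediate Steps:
$\sqrt{L + 765} = \sqrt{-1614 + 765} = \sqrt{-849} = i \sqrt{849}$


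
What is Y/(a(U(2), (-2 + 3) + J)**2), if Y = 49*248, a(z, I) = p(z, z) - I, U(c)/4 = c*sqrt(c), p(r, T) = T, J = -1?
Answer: 1519/16 ≈ 94.938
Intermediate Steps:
U(c) = 4*c**(3/2) (U(c) = 4*(c*sqrt(c)) = 4*c**(3/2))
a(z, I) = z - I
Y = 12152
Y/(a(U(2), (-2 + 3) + J)**2) = 12152/((4*2**(3/2) - ((-2 + 3) - 1))**2) = 12152/((4*(2*sqrt(2)) - (1 - 1))**2) = 12152/((8*sqrt(2) - 1*0)**2) = 12152/((8*sqrt(2) + 0)**2) = 12152/((8*sqrt(2))**2) = 12152/128 = 12152*(1/128) = 1519/16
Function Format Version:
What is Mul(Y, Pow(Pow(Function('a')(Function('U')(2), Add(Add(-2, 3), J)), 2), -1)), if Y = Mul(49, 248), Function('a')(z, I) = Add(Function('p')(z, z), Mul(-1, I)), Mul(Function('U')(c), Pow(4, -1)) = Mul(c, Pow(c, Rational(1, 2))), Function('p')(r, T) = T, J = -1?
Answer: Rational(1519, 16) ≈ 94.938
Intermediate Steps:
Function('U')(c) = Mul(4, Pow(c, Rational(3, 2))) (Function('U')(c) = Mul(4, Mul(c, Pow(c, Rational(1, 2)))) = Mul(4, Pow(c, Rational(3, 2))))
Function('a')(z, I) = Add(z, Mul(-1, I))
Y = 12152
Mul(Y, Pow(Pow(Function('a')(Function('U')(2), Add(Add(-2, 3), J)), 2), -1)) = Mul(12152, Pow(Pow(Add(Mul(4, Pow(2, Rational(3, 2))), Mul(-1, Add(Add(-2, 3), -1))), 2), -1)) = Mul(12152, Pow(Pow(Add(Mul(4, Mul(2, Pow(2, Rational(1, 2)))), Mul(-1, Add(1, -1))), 2), -1)) = Mul(12152, Pow(Pow(Add(Mul(8, Pow(2, Rational(1, 2))), Mul(-1, 0)), 2), -1)) = Mul(12152, Pow(Pow(Add(Mul(8, Pow(2, Rational(1, 2))), 0), 2), -1)) = Mul(12152, Pow(Pow(Mul(8, Pow(2, Rational(1, 2))), 2), -1)) = Mul(12152, Pow(128, -1)) = Mul(12152, Rational(1, 128)) = Rational(1519, 16)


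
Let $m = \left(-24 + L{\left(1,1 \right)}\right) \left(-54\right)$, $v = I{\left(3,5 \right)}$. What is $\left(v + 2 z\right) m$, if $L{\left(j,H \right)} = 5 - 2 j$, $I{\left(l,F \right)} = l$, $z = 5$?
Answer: $14742$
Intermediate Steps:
$v = 3$
$m = 1134$ ($m = \left(-24 + \left(5 - 2\right)\right) \left(-54\right) = \left(-24 + 3\right) \left(-54\right) = \left(-21\right) \left(-54\right) = 1134$)
$\left(v + 2 z\right) m = \left(3 + 2 \cdot 5\right) 1134 = \left(3 + 10\right) 1134 = 13 \cdot 1134 = 14742$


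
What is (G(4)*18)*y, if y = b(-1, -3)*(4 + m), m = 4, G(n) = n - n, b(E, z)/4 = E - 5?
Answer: 0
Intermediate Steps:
b(E, z) = -20 + 4*E (b(E, z) = 4*(E - 5) = 4*(-5 + E) = -20 + 4*E)
G(n) = 0
y = -192 (y = (-20 + 4*(-1))*(4 + 4) = (-20 - 4)*8 = -24*8 = -192)
(G(4)*18)*y = (0*18)*(-192) = 0*(-192) = 0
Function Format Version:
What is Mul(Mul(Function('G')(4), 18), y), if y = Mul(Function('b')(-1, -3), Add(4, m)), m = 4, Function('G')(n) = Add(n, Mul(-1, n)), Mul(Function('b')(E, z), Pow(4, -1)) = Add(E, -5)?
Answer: 0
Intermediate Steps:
Function('b')(E, z) = Add(-20, Mul(4, E)) (Function('b')(E, z) = Mul(4, Add(E, -5)) = Mul(4, Add(-5, E)) = Add(-20, Mul(4, E)))
Function('G')(n) = 0
y = -192 (y = Mul(Add(-20, Mul(4, -1)), Add(4, 4)) = Mul(Add(-20, -4), 8) = Mul(-24, 8) = -192)
Mul(Mul(Function('G')(4), 18), y) = Mul(Mul(0, 18), -192) = Mul(0, -192) = 0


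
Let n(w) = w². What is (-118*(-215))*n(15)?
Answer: 5708250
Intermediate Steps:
(-118*(-215))*n(15) = -118*(-215)*15² = 25370*225 = 5708250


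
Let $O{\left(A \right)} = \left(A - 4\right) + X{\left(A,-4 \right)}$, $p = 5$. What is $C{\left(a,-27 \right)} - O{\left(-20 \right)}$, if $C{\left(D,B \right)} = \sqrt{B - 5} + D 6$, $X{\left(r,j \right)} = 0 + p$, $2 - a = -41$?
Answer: $277 + 4 i \sqrt{2} \approx 277.0 + 5.6569 i$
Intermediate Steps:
$a = 43$ ($a = 2 - -41 = 2 + 41 = 43$)
$X{\left(r,j \right)} = 5$ ($X{\left(r,j \right)} = 0 + 5 = 5$)
$O{\left(A \right)} = 1 + A$ ($O{\left(A \right)} = \left(A - 4\right) + 5 = \left(-4 + A\right) + 5 = 1 + A$)
$C{\left(D,B \right)} = \sqrt{-5 + B} + 6 D$
$C{\left(a,-27 \right)} - O{\left(-20 \right)} = \left(\sqrt{-5 - 27} + 6 \cdot 43\right) - \left(1 - 20\right) = \left(\sqrt{-32} + 258\right) - -19 = \left(4 i \sqrt{2} + 258\right) + 19 = \left(258 + 4 i \sqrt{2}\right) + 19 = 277 + 4 i \sqrt{2}$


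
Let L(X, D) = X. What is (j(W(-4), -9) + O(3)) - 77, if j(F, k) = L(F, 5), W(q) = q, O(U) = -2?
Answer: -83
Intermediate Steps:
j(F, k) = F
(j(W(-4), -9) + O(3)) - 77 = (-4 - 2) - 77 = -6 - 77 = -83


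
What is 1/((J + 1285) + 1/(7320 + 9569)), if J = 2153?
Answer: 16889/58064383 ≈ 0.00029087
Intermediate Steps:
1/((J + 1285) + 1/(7320 + 9569)) = 1/((2153 + 1285) + 1/(7320 + 9569)) = 1/(3438 + 1/16889) = 1/(58064383/16889) = 16889/58064383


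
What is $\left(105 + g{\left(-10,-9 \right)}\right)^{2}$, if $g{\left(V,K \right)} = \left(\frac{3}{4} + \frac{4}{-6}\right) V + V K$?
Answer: $\frac{1357225}{36} \approx 37701.0$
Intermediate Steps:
$g{\left(V,K \right)} = \frac{V}{12} + K V$ ($g{\left(V,K \right)} = \left(3 \cdot \frac{1}{4} + 4 \left(- \frac{1}{6}\right)\right) V + K V = \left(\frac{3}{4} - \frac{2}{3}\right) V + K V = \frac{V}{12} + K V$)
$\left(105 + g{\left(-10,-9 \right)}\right)^{2} = \left(105 - 10 \left(\frac{1}{12} - 9\right)\right)^{2} = \left(105 - - \frac{535}{6}\right)^{2} = \left(105 + \frac{535}{6}\right)^{2} = \left(\frac{1165}{6}\right)^{2} = \frac{1357225}{36}$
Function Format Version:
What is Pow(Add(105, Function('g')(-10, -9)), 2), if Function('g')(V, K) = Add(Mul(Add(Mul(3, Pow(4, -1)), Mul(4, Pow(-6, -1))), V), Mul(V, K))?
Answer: Rational(1357225, 36) ≈ 37701.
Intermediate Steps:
Function('g')(V, K) = Add(Mul(Rational(1, 12), V), Mul(K, V)) (Function('g')(V, K) = Add(Mul(Add(Mul(3, Rational(1, 4)), Mul(4, Rational(-1, 6))), V), Mul(K, V)) = Add(Mul(Add(Rational(3, 4), Rational(-2, 3)), V), Mul(K, V)) = Add(Mul(Rational(1, 12), V), Mul(K, V)))
Pow(Add(105, Function('g')(-10, -9)), 2) = Pow(Add(105, Mul(-10, Add(Rational(1, 12), -9))), 2) = Pow(Add(105, Mul(-10, Rational(-107, 12))), 2) = Pow(Add(105, Rational(535, 6)), 2) = Pow(Rational(1165, 6), 2) = Rational(1357225, 36)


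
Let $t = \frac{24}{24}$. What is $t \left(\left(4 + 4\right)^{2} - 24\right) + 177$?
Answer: $217$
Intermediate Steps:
$t = 1$ ($t = 24 \cdot \frac{1}{24} = 1$)
$t \left(\left(4 + 4\right)^{2} - 24\right) + 177 = 1 \left(\left(4 + 4\right)^{2} - 24\right) + 177 = 1 \left(8^{2} - 24\right) + 177 = 1 \left(64 - 24\right) + 177 = 1 \cdot 40 + 177 = 40 + 177 = 217$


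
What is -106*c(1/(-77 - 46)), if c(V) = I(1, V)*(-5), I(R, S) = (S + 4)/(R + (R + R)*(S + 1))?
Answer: 260230/367 ≈ 709.07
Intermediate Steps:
I(R, S) = (4 + S)/(R + 2*R*(1 + S)) (I(R, S) = (4 + S)/(R + (2*R)*(1 + S)) = (4 + S)/(R + 2*R*(1 + S)))
c(V) = -5*(4 + V)/(3 + 2*V) (c(V) = ((4 + V)/(1*(3 + 2*V)))*(-5) = (1*(4 + V)/(3 + 2*V))*(-5) = ((4 + V)/(3 + 2*V))*(-5) = -5*(4 + V)/(3 + 2*V))
-106*c(1/(-77 - 46)) = -530*(-4 - 1/(-77 - 46))/(3 + 2/(-77 - 46)) = -530*(-4 - 1/(-123))/(3 + 2/(-123)) = -530*(-4 - 1*(-1/123))/(3 + 2*(-1/123)) = -530*(-4 + 1/123)/(3 - 2/123) = -530*(-491)/(367/123*123) = -530*123*(-491)/(367*123) = -106*(-2455/367) = 260230/367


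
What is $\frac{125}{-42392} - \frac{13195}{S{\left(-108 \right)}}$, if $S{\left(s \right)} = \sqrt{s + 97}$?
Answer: $- \frac{125}{42392} + \frac{13195 i \sqrt{11}}{11} \approx -0.0029487 + 3978.4 i$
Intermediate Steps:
$S{\left(s \right)} = \sqrt{97 + s}$
$\frac{125}{-42392} - \frac{13195}{S{\left(-108 \right)}} = \frac{125}{-42392} - \frac{13195}{\sqrt{97 - 108}} = 125 \left(- \frac{1}{42392}\right) - \frac{13195}{\sqrt{-11}} = - \frac{125}{42392} - \frac{13195}{i \sqrt{11}} = - \frac{125}{42392} - 13195 \left(- \frac{i \sqrt{11}}{11}\right) = - \frac{125}{42392} + \frac{13195 i \sqrt{11}}{11}$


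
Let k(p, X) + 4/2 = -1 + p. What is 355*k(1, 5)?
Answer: -710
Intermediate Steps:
k(p, X) = -3 + p (k(p, X) = -2 + (-1 + p) = -3 + p)
355*k(1, 5) = 355*(-3 + 1) = 355*(-2) = -710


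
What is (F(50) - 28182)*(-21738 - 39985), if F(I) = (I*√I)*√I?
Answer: 1585170086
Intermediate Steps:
F(I) = I² (F(I) = I^(3/2)*√I = I²)
(F(50) - 28182)*(-21738 - 39985) = (50² - 28182)*(-21738 - 39985) = (2500 - 28182)*(-61723) = -25682*(-61723) = 1585170086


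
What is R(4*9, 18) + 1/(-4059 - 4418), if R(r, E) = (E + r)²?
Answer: 24718931/8477 ≈ 2916.0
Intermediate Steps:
R(4*9, 18) + 1/(-4059 - 4418) = (18 + 4*9)² + 1/(-4059 - 4418) = (18 + 36)² + 1/(-8477) = 54² - 1/8477 = 2916 - 1/8477 = 24718931/8477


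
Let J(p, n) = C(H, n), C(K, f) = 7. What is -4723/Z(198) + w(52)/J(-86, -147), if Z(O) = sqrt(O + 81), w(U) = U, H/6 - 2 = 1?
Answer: 52/7 - 4723*sqrt(31)/93 ≈ -275.33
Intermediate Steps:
H = 18 (H = 12 + 6*1 = 12 + 6 = 18)
J(p, n) = 7
Z(O) = sqrt(81 + O)
-4723/Z(198) + w(52)/J(-86, -147) = -4723/sqrt(81 + 198) + 52/7 = -4723*sqrt(31)/93 + 52*(1/7) = -4723*sqrt(31)/93 + 52/7 = 52/7 - 4723*sqrt(31)/93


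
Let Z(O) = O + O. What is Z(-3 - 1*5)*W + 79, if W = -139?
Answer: 2303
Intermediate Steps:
Z(O) = 2*O
Z(-3 - 1*5)*W + 79 = (2*(-3 - 1*5))*(-139) + 79 = (2*(-3 - 5))*(-139) + 79 = (2*(-8))*(-139) + 79 = -16*(-139) + 79 = 2224 + 79 = 2303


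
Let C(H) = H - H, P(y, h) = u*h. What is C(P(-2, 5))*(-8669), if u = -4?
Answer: 0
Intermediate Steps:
P(y, h) = -4*h
C(H) = 0
C(P(-2, 5))*(-8669) = 0*(-8669) = 0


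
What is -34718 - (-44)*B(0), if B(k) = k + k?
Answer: -34718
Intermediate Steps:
B(k) = 2*k
-34718 - (-44)*B(0) = -34718 - (-44)*2*0 = -34718 - (-44)*0 = -34718 - 1*0 = -34718 + 0 = -34718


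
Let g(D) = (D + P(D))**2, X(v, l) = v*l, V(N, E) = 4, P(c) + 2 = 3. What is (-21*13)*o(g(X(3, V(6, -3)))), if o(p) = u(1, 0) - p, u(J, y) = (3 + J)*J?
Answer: 45045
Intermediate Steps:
P(c) = 1 (P(c) = -2 + 3 = 1)
X(v, l) = l*v
g(D) = (1 + D)**2 (g(D) = (D + 1)**2 = (1 + D)**2)
u(J, y) = J*(3 + J)
o(p) = 4 - p (o(p) = 1*(3 + 1) - p = 1*4 - p = 4 - p)
(-21*13)*o(g(X(3, V(6, -3)))) = (-21*13)*(4 - (1 + 4*3)**2) = -273*(4 - (1 + 12)**2) = -273*(4 - 1*13**2) = -273*(4 - 1*169) = -273*(4 - 169) = -273*(-165) = 45045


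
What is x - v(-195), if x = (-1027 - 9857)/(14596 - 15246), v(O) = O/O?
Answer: 5117/325 ≈ 15.745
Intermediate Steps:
v(O) = 1
x = 5442/325 (x = -10884/(-650) = -10884*(-1/650) = 5442/325 ≈ 16.745)
x - v(-195) = 5442/325 - 1*1 = 5442/325 - 1 = 5117/325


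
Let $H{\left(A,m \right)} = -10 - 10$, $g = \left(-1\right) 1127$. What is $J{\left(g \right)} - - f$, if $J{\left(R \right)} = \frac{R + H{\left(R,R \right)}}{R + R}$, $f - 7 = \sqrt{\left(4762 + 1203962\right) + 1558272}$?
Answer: $\frac{16925}{2254} + 6 \sqrt{76861} \approx 1670.9$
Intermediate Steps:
$g = -1127$
$f = 7 + 6 \sqrt{76861}$ ($f = 7 + \sqrt{\left(4762 + 1203962\right) + 1558272} = 7 + \sqrt{1208724 + 1558272} = 7 + \sqrt{2766996} = 7 + 6 \sqrt{76861} \approx 1670.4$)
$H{\left(A,m \right)} = -20$
$J{\left(R \right)} = \frac{-20 + R}{2 R}$ ($J{\left(R \right)} = \frac{R - 20}{R + R} = \frac{-20 + R}{2 R}$)
$J{\left(g \right)} - - f = \frac{-20 - 1127}{2 \left(-1127\right)} - - (7 + 6 \sqrt{76861}) = \frac{1}{2} \left(- \frac{1}{1127}\right) \left(-1147\right) - \left(-7 - 6 \sqrt{76861}\right) = \frac{1147}{2254} + \left(7 + 6 \sqrt{76861}\right) = \frac{16925}{2254} + 6 \sqrt{76861}$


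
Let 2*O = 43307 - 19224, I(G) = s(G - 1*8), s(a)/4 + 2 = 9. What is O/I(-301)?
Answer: 24083/56 ≈ 430.05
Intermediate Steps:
s(a) = 28 (s(a) = -8 + 4*9 = -8 + 36 = 28)
I(G) = 28
O = 24083/2 (O = (43307 - 19224)/2 = (1/2)*24083 = 24083/2 ≈ 12042.)
O/I(-301) = (24083/2)/28 = (24083/2)*(1/28) = 24083/56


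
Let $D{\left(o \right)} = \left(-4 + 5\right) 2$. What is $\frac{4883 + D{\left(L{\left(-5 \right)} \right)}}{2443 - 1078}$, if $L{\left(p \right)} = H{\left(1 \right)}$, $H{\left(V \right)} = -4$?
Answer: $\frac{977}{273} \approx 3.5788$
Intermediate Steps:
$L{\left(p \right)} = -4$
$D{\left(o \right)} = 2$ ($D{\left(o \right)} = 1 \cdot 2 = 2$)
$\frac{4883 + D{\left(L{\left(-5 \right)} \right)}}{2443 - 1078} = \frac{4883 + 2}{2443 - 1078} = \frac{4885}{1365} = 4885 \cdot \frac{1}{1365} = \frac{977}{273}$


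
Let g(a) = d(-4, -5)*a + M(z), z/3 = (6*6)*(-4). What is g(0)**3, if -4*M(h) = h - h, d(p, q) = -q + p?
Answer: 0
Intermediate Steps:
d(p, q) = p - q
z = -432 (z = 3*((6*6)*(-4)) = 3*(36*(-4)) = 3*(-144) = -432)
M(h) = 0 (M(h) = -(h - h)/4 = -1/4*0 = 0)
g(a) = a (g(a) = (-4 - 1*(-5))*a + 0 = (-4 + 5)*a + 0 = 1*a + 0 = a + 0 = a)
g(0)**3 = 0**3 = 0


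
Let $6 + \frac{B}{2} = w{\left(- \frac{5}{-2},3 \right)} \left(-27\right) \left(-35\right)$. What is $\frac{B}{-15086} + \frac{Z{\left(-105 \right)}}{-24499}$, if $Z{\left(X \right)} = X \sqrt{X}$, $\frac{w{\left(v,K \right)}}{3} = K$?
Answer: $- \frac{8499}{7543} + \frac{105 i \sqrt{105}}{24499} \approx -1.1267 + 0.043917 i$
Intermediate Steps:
$w{\left(v,K \right)} = 3 K$
$Z{\left(X \right)} = X^{\frac{3}{2}}$
$B = 16998$ ($B = -12 + 2 \cdot 3 \cdot 3 \left(-27\right) \left(-35\right) = -12 + 2 \cdot 9 \left(-27\right) \left(-35\right) = -12 + 2 \left(\left(-243\right) \left(-35\right)\right) = -12 + 2 \cdot 8505 = -12 + 17010 = 16998$)
$\frac{B}{-15086} + \frac{Z{\left(-105 \right)}}{-24499} = \frac{16998}{-15086} + \frac{\left(-105\right)^{\frac{3}{2}}}{-24499} = 16998 \left(- \frac{1}{15086}\right) + - 105 i \sqrt{105} \left(- \frac{1}{24499}\right) = - \frac{8499}{7543} + \frac{105 i \sqrt{105}}{24499}$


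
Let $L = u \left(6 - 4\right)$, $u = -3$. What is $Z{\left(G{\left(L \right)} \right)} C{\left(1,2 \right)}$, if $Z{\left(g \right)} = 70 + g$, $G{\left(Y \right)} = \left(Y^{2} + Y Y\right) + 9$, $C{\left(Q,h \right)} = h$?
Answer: $302$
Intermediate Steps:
$L = -6$ ($L = - 3 \left(6 - 4\right) = \left(-3\right) 2 = -6$)
$G{\left(Y \right)} = 9 + 2 Y^{2}$ ($G{\left(Y \right)} = \left(Y^{2} + Y^{2}\right) + 9 = 2 Y^{2} + 9 = 9 + 2 Y^{2}$)
$Z{\left(G{\left(L \right)} \right)} C{\left(1,2 \right)} = \left(70 + \left(9 + 2 \left(-6\right)^{2}\right)\right) 2 = \left(70 + \left(9 + 2 \cdot 36\right)\right) 2 = \left(70 + \left(9 + 72\right)\right) 2 = \left(70 + 81\right) 2 = 151 \cdot 2 = 302$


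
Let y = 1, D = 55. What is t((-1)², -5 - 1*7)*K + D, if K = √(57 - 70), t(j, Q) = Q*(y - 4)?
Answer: 55 + 36*I*√13 ≈ 55.0 + 129.8*I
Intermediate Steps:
t(j, Q) = -3*Q (t(j, Q) = Q*(1 - 4) = Q*(-3) = -3*Q)
K = I*√13 (K = √(-13) = I*√13 ≈ 3.6056*I)
t((-1)², -5 - 1*7)*K + D = (-3*(-5 - 1*7))*(I*√13) + 55 = (-3*(-5 - 7))*(I*√13) + 55 = (-3*(-12))*(I*√13) + 55 = 36*(I*√13) + 55 = 36*I*√13 + 55 = 55 + 36*I*√13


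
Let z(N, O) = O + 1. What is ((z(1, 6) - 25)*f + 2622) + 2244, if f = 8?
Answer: 4722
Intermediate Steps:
z(N, O) = 1 + O
((z(1, 6) - 25)*f + 2622) + 2244 = (((1 + 6) - 25)*8 + 2622) + 2244 = ((7 - 25)*8 + 2622) + 2244 = (-18*8 + 2622) + 2244 = (-144 + 2622) + 2244 = 2478 + 2244 = 4722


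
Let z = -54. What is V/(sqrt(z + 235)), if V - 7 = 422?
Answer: 429*sqrt(181)/181 ≈ 31.887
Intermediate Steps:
V = 429 (V = 7 + 422 = 429)
V/(sqrt(z + 235)) = 429/sqrt(-54 + 235) = 429/sqrt(181) = (sqrt(181)/181)*429 = 429*sqrt(181)/181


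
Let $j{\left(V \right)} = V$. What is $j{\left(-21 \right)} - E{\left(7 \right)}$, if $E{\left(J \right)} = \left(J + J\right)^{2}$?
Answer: $-217$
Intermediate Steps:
$E{\left(J \right)} = 4 J^{2}$ ($E{\left(J \right)} = \left(2 J\right)^{2} = 4 J^{2}$)
$j{\left(-21 \right)} - E{\left(7 \right)} = -21 - 4 \cdot 7^{2} = -21 - 4 \cdot 49 = -21 - 196 = -217$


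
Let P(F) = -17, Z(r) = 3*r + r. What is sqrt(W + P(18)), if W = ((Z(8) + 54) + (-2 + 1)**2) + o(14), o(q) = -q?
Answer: 2*sqrt(14) ≈ 7.4833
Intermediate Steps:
Z(r) = 4*r
W = 73 (W = ((4*8 + 54) + (-2 + 1)**2) - 1*14 = ((32 + 54) + (-1)**2) - 14 = (86 + 1) - 14 = 87 - 14 = 73)
sqrt(W + P(18)) = sqrt(73 - 17) = sqrt(56) = 2*sqrt(14)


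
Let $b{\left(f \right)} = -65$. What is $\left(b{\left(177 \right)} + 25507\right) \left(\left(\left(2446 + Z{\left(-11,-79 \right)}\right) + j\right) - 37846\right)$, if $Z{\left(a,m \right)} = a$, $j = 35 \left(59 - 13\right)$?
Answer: $-859965042$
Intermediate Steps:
$j = 1610$ ($j = 35 \cdot 46 = 1610$)
$\left(b{\left(177 \right)} + 25507\right) \left(\left(\left(2446 + Z{\left(-11,-79 \right)}\right) + j\right) - 37846\right) = \left(-65 + 25507\right) \left(\left(\left(2446 - 11\right) + 1610\right) - 37846\right) = 25442 \left(\left(2435 + 1610\right) - 37846\right) = 25442 \left(4045 - 37846\right) = 25442 \left(-33801\right) = -859965042$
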